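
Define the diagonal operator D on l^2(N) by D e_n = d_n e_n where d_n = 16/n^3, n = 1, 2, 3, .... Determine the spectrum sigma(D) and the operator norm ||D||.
sigma(D) = {16/n^3 : n ≥ 1} ∪ {0}; ||D|| = 16

A bounded diagonal operator on l^2 with diagonal entries d_n has spectrum equal to the closure of {d_n : n ≥ 1}: every d_n is an eigenvalue (with eigenvector e_n), so {d_n} ⊂ sigma(D); the spectrum is closed, so its closure is too; and for lambda not in the closure, (D - lambda I) has bounded inverse (the diagonal entries 1/(d_n - lambda) are bounded). For our sequence d_n = 16/n^3, n = 1, 2, 3, ...:
  - {d_n} = {16/n^3 : n ≥ 1}; the only limit point is 0
  - closure = {16/n^3 : n ≥ 1} ∪ {0}
For the norm: a diagonal operator has ||D|| = sup_n |d_n|. Here d_n = 16/n^3 is positive and decreasing, so sup_n |d_n| = d_1 = 16. So ||D|| = 16.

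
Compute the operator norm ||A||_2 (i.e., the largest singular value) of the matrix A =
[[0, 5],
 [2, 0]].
||A||_2 = 5 (= sqrt(largest eigenvalue of A^T A))

||A||_2 = sigma_max(A) = sqrt(lambda_max(A^T A)). Form the symmetric matrix M = A^T A =
[[4, 0],
 [0, 25]].
Its characteristic polynomial (trace, determinant of M give the coefficients) is
  p(λ) = det(λ I - M) = λ^2 - 29λ + 100.
For λ^2 - 29λ + 100 the discriminant is 441. It is a perfect square (21^2), so the roots are rational: λ = (29 ± 21)/2 = 25, 4.
So the eigenvalues of A^T A are ≈ 4, 25 (all ≥ 0, as they must be for A^T A). The largest is λ_max = 25, hence ||A||_2 = sqrt(λ_max) = 5.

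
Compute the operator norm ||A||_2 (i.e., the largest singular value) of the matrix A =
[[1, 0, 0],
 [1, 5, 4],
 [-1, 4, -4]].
||A||_2 ≈ 6.5513 (= sqrt(largest eigenvalue of A^T A))

||A||_2 = sigma_max(A) = sqrt(lambda_max(A^T A)). Form the symmetric matrix M = A^T A =
[[3, 1, 8],
 [1, 41, 4],
 [8, 4, 32]].
Its characteristic polynomial (trace, sum of principal 2x2 minors, determinant of M give the coefficients) is
  p(λ) = det(λ I - M) = λ^3 - 76λ^2 + 1450λ - 1296.
No integer candidate from the rational root theorem (±divisors of 1296) is a root, so the roots are irrational. The cubic discriminant is Δ = 199284384 > 0, so there are three distinct real roots. p(0) = -1296 and p(1) = 79 have opposite signs, so a root lies in (0, 1); Newton's method refines it to λ ≈ 0.9395. p(32) = 48 and p(33) = -273 have opposite signs, so a root lies in (32, 33); Newton's method refines it to λ ≈ 32.1415. p(42) = -372 and p(43) = 37 have opposite signs, so a root lies in (42, 43); Newton's method refines it to λ ≈ 42.919. Check (Vieta): the three roots sum to 76, matching tr M = 76.
So the eigenvalues of A^T A are ≈ 0.9395, 32.1415, 42.919 (all ≥ 0, as they must be for A^T A). The largest is λ_max ≈ 42.919, hence ||A||_2 = sqrt(λ_max) ≈ 6.5513.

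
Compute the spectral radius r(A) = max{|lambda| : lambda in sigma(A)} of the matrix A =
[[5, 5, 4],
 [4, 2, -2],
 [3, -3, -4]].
r(A) ≈ 8.3749

The eigenvalues of A are the roots of its characteristic polynomial. With M = A (coefficients from the trace, the sum of principal 2x2 minors, and det A):
  p(λ) = det(λ I - M) = λ^3 - 3λ^2 - 56λ + 92.
No integer candidate from the rational root theorem (±divisors of 92) is a root, so the roots are irrational. The cubic discriminant is Δ = 790304 > 0, so there are three distinct real roots. p(-7) = -6 and p(-6) = 104 have opposite signs, so a root lies in (-7, -6); Newton's method refines it to λ ≈ -6.9545. p(1) = 34 and p(2) = -24 have opposite signs, so a root lies in (1, 2); Newton's method refines it to λ ≈ 1.5796. p(8) = -36 and p(9) = 74 have opposite signs, so a root lies in (8, 9); Newton's method refines it to λ ≈ 8.3749. Check (Vieta): the three roots sum to 3, matching tr M = 3.
Thus the eigenvalues (to 4 decimals) are -6.9545 (modulus 6.9545); 1.5796 (modulus 1.5796); 8.3749 (modulus 8.3749). The spectral radius is the largest modulus: r(A) ≈ 8.3749. (Cross-check: r(A) ≤ ||A||_2 ≈ 8.8121; equality holds whenever A is normal, though it can also hold for some non-normal A.)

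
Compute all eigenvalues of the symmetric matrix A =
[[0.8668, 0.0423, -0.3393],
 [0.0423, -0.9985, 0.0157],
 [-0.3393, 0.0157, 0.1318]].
sigma(A) ≈ {-1, 0, 1}

A is real symmetric, so its spectrum consists of real eigenvalues. Expanding the characteristic polynomial of the displayed matrix gives
  det(λ I - A) = p(λ) = λ^3 + (0)λ^2 + (-1)λ + (0).
Solving p(λ) = 0 yields eigenvalues ≈ -1, 0, 1. (A is shown rounded to 4 decimals, so these recover the underlying integer eigenvalues to within that precision.)
Verification: the trace of A = 0 equals the sum of eigenvalues 0, and det(A) ≈ -0.0000 matches the eigenvalue product 0.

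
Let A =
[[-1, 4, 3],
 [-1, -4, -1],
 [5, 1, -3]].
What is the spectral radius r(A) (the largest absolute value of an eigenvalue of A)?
r(A) ≈ 6.2542

The eigenvalues of A are the roots of its characteristic polynomial. With M = A (coefficients from the trace, the sum of principal 2x2 minors, and det A):
  p(λ) = det(λ I - M) = λ^3 + 8λ^2 + 9λ - 12.
No integer candidate from the rational root theorem (±divisors of 12) is a root, so the roots are irrational. The cubic discriminant is Δ = 7404 > 0, so there are three distinct real roots. p(-7) = -26 and p(-6) = 6 have opposite signs, so a root lies in (-7, -6); Newton's method refines it to λ ≈ -6.2542. p(-3) = 6 and p(-2) = -6 have opposite signs, so a root lies in (-3, -2); Newton's method refines it to λ ≈ -2.5102. p(0) = -12 and p(1) = 6 have opposite signs, so a root lies in (0, 1); Newton's method refines it to λ ≈ 0.7644. Check (Vieta): the three roots sum to -8, matching tr M = -8.
Thus the eigenvalues (to 4 decimals) are -6.2542 (modulus 6.2542); -2.5102 (modulus 2.5102); 0.7644 (modulus 0.7644). The spectral radius is the largest modulus: r(A) ≈ 6.2542. (Cross-check: r(A) ≤ ||A||_2 ≈ 6.5913; equality holds whenever A is normal, though it can also hold for some non-normal A.)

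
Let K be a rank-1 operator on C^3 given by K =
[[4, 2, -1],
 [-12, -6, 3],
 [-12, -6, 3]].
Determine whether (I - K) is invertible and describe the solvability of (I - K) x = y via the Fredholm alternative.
(I - K) is singular (det(I - K) = 0, i.e. 1 ∈ sigma(K)). (I - K) x = y is solvable iff y ⊥ ker((I - K)^*) = span{(4, 2, -1)}, i.e. iff 4y_1 + 2y_2 - y_3 = 0. When solvable, the solutions are x = y + c·(1, -3, -3), c arbitrary (ker(I - K) = span{(1, -3, -3)}, dimension 1).

K has rank 1, so it is an outer product K = u v^T: every row of K is a multiple of one row vector. Reading off the entries, u = (1, -3, -3) and v = (4, 2, -1) (row i of K equals u_i·v^T). A rank-one matrix u v^T satisfies K u = u (v·u) and kills the (2)-dimensional subspace v^⊥, so its characteristic polynomial is lambda^2 (lambda - v·u) with v·u = tr K = 1. Hence the eigenvalues of I - K are 1 (multiplicity 2) and 1 - (1) = 0, so det(I - K) = 0. (Direct check: I - K =
[[-3, -2, 1],
 [12, 7, -3],
 [12, 6, -2]]
has determinant 0.) So 1 is an eigenvalue of K and (I - K) is not invertible. The finite-dimensional Fredholm alternative says: either (I - K) is invertible, or ker(I - K) ≠ {0} and then range(I - K) = ker((I - K)^*)^⊥, with dim ker(I - K) = dim ker((I - K)^*). We are in the second case, so we need both kernels. Kernel of I - K: (I - K) u = u - u (v·u) = u - u = 0, so ker(I - K) = span{u} = span{(1, -3, -3)} (it is exactly 1-dimensional because rank(I - K) = 2). Kernel of the adjoint: K is real, so (I - K)^* = I - K^T = I - v u^T, and (I - v u^T) v = v - v (u·v) = 0; hence ker((I - K)^*) = span{v} = span{(4, 2, -1)}. Therefore (I - K) x = y is solvable iff <y, v> = 0, i.e. iff 4y_1 + 2y_2 - y_3 = 0. When this holds, K y = u (v·y) = 0, so (I - K) y = y and x = y is a particular solution; the full solution set is the line x = y + c·u = y + c·(1, -3, -3), c ∈ C.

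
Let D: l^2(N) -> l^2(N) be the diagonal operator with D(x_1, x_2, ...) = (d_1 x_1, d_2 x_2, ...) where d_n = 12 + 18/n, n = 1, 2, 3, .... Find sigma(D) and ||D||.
sigma(D) = {12 + 18/n : n ≥ 1} ∪ {12}; ||D|| = 30

A bounded diagonal operator on l^2 with diagonal entries d_n has spectrum equal to the closure of {d_n : n ≥ 1}: every d_n is an eigenvalue (with eigenvector e_n), so {d_n} ⊂ sigma(D); the spectrum is closed, so its closure is too; and for lambda not in the closure, (D - lambda I) has bounded inverse (the diagonal entries 1/(d_n - lambda) are bounded). For our sequence d_n = 12 + 18/n, n = 1, 2, 3, ...:
  - {d_n} = {12 + 18/n : n ≥ 1}; the only limit point is 12
  - closure = {12 + 18/n : n ≥ 1} ∪ {12}
For the norm: a diagonal operator has ||D|| = sup_n |d_n|. Here d_n = 12 + 18/n is positive and decreasing, so sup_n |d_n| = d_1 = 12 + 18 = 30. So ||D|| = 30.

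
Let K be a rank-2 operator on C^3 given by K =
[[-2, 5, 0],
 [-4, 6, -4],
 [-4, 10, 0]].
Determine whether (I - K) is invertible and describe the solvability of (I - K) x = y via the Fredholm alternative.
(I - K) is invertible (det(I - K) = 45 ≠ 0), so for every y in C^3 the equation (I - K) x = y has a unique solution.

K has rank 2 and factors as K = U V^T = u1 v1^T + u2 v2^T with u1 = (-1, -2, -2), v1 = (2, -3, 2), u2 = (1, 0, 2), v2 = (0, 2, 2) (multiplying out reproduces the displayed K). The nonzero eigenvalues of U V^T coincide with those of the 2 x 2 matrix G = V^T U = [[v1·u1, v1·u2], [v2·u1, v2·u2]] = [[0, 6], [-8, 4]], and by the Sylvester determinant identity det(I_3 - U V^T) = det(I_2 - V^T U) = det([[1, -6], [8, -3]]) = (1)(-3) - (-6)(8) = 45. (Direct check: I - K =
[[3, -5, 0],
 [4, -5, 4],
 [4, -10, 1]]
has determinant 45.) The finite-dimensional Fredholm alternative says: either (I - K) is invertible, or ker(I - K) ≠ {0} and then range(I - K) = ker((I - K)^*)^⊥, with dim ker(I - K) = dim ker((I - K)^*). Since det(I - K) ≠ 0, 1 is not an eigenvalue of K and ker(I - K) = {0}, so we are in the first case: for every y there is a unique x = (I - K)^(-1) y. (Explicitly, by the Woodbury identity, (I - U V^T)^(-1) = I + U (I_2 - G)^(-1) V^T.)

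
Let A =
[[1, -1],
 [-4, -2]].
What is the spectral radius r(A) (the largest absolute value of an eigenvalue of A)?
r(A) = 3

The eigenvalues of A are the roots of its characteristic polynomial. With M = A (coefficients from the trace and determinant):
  p(λ) = det(λ I - M) = λ^2 + λ - 6.
For λ^2 + λ - 6 the discriminant is 25. It is a perfect square (5^2), so the roots are rational: λ = (-1 ± 5)/2 = 2, -3.
Thus the eigenvalues (to 4 decimals) are 2 (modulus 2); -3 (modulus 3). The spectral radius is the largest modulus: r(A) = 3. (Cross-check: r(A) ≤ ||A||_2 ≈ 4.4966; equality holds whenever A is normal, though it can also hold for some non-normal A.)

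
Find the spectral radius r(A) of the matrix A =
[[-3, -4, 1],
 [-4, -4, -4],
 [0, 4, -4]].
r(A) = 4

The eigenvalues of A are the roots of its characteristic polynomial. With M = A (coefficients from the trace, the sum of principal 2x2 minors, and det A):
  p(λ) = det(λ I - M) = λ^3 + 11λ^2 + 40λ + 48.
By the rational root theorem any rational root is an integer divisor of 48. Testing λ = -4: p(-4) = -64 + 176 - 160 + 48 = 0, so λ = -4 is a root. Dividing out (λ + 4) leaves p(λ) = (λ + 4)(λ^2 + 7λ + 12). For λ^2 + 7λ + 12 the discriminant is 1. It is a perfect square (1^2), so the roots are rational: λ = (-7 ± 1)/2 = -3, -4.
Thus the eigenvalues (to 4 decimals) are -3 (modulus 3); -4 (modulus 4). The spectral radius is the largest modulus: r(A) = 4. (Cross-check: r(A) ≤ ||A||_2 ≈ 8.201; equality holds whenever A is normal, though it can also hold for some non-normal A.)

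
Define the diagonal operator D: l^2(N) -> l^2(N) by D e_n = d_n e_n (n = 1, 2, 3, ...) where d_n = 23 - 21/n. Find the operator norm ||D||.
||D|| = 23

For a diagonal operator on l^2 with entries d_n, ||D|| = sup_n |d_n|. Here d_1 = 2, d_2 = 25/2, ..., and d_n = 23 - 21/n increases monotonically toward 23. All terms lie in [2, 23), so |d_n| = d_n and the supremum is the limit 23, which is not attained by any individual d_n. Hence ||D|| = 23.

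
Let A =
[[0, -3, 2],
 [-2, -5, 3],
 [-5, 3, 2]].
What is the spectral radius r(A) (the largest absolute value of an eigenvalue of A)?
r(A) ≈ 6.184

The eigenvalues of A are the roots of its characteristic polynomial. With M = A (coefficients from the trace, the sum of principal 2x2 minors, and det A):
  p(λ) = det(λ I - M) = λ^3 + 3λ^2 - 15λ + 29.
No integer candidate from the rational root theorem (±divisors of 29) is a root, so the roots are irrational. The cubic discriminant is Δ = -33804 < 0, so there is one real root and a complex-conjugate pair. p(-7) = -62 and p(-6) = 11 have opposite signs, so a root lies in (-7, -6); Newton's method refines it to λ ≈ -6.184. Dividing out (λ - (-6.184)) leaves approximately λ^2 - 3.184λ + 4.6895. For λ^2 - 3.184λ + 4.6895 the discriminant is -8.6205. It is negative, so the remaining roots are the complex-conjugate pair λ ≈ 1.592 ± 1.468i. Their product equals the constant term, so |λ|^2 ≈ 4.6895 and |λ| ≈ 2.1655.
Thus the eigenvalues (to 4 decimals) are -6.184 (modulus 6.184); 1.592 ± 1.468i (modulus 2.1655). The spectral radius is the largest modulus: r(A) ≈ 6.184. (Cross-check: r(A) ≤ ||A||_2 ≈ 7.0823; equality holds whenever A is normal, though it can also hold for some non-normal A.)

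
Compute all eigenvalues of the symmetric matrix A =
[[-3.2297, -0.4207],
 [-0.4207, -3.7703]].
sigma(A) ≈ {-4, -3}

A is real symmetric, so its spectrum consists of real eigenvalues. Expanding the characteristic polynomial of the displayed matrix gives
  det(λ I - A) = p(λ) = λ^2 + (7)λ + (12).
Solving p(λ) = 0 yields eigenvalues ≈ -4, -3. (A is shown rounded to 4 decimals, so these recover the underlying integer eigenvalues to within that precision.)
Verification: the trace of A = -7 equals the sum of eigenvalues -7, and det(A) ≈ 11.9999 matches the eigenvalue product 12.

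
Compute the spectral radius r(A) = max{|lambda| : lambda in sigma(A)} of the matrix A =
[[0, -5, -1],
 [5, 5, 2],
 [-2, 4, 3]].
r(A) ≈ 4.546

The eigenvalues of A are the roots of its characteristic polynomial. With M = A (coefficients from the trace, the sum of principal 2x2 minors, and det A):
  p(λ) = det(λ I - M) = λ^3 - 8λ^2 + 30λ - 65.
No integer candidate from the rational root theorem (±divisors of 65) is a root, so the roots are irrational. The cubic discriminant is Δ = -16795 < 0, so there is one real root and a complex-conjugate pair. p(4) = -9 and p(5) = 10 have opposite signs, so a root lies in (4, 5); Newton's method refines it to λ ≈ 4.546. Dividing out (λ - (4.546)) leaves approximately λ^2 - 3.454λ + 14.2982. For λ^2 - 3.454λ + 14.2982 the discriminant is -45.2628. It is negative, so the remaining roots are the complex-conjugate pair λ ≈ 1.727 ± 3.3639i. Their product equals the constant term, so |λ|^2 ≈ 14.2982 and |λ| ≈ 3.7813.
Thus the eigenvalues (to 4 decimals) are 4.546 (modulus 4.546); 1.727 ± 3.3639i (modulus 3.7813). The spectral radius is the largest modulus: r(A) ≈ 4.546. (Cross-check: r(A) ≤ ||A||_2 ≈ 9.1094; equality holds whenever A is normal, though it can also hold for some non-normal A.)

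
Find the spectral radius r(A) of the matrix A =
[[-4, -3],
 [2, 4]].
r(A) = sqrt(40)/2 ≈ 3.1623

The eigenvalues of A are the roots of its characteristic polynomial. With M = A (coefficients from the trace and determinant):
  p(λ) = det(λ I - M) = λ^2 - 10.
For λ^2 - 10 the discriminant is 40. It is nonnegative but not a perfect square, so the roots are real and irrational: λ = ± sqrt(40)/2 ≈ 3.1623, -3.1623.
Thus the eigenvalues (to 4 decimals) are 3.1623 (modulus 3.1623); -3.1623 (modulus 3.1623). The spectral radius is the largest modulus: r(A) = sqrt(40)/2 ≈ 3.1623. (Cross-check: r(A) ≤ ||A||_2 ≈ 6.5311; equality holds whenever A is normal, though it can also hold for some non-normal A.)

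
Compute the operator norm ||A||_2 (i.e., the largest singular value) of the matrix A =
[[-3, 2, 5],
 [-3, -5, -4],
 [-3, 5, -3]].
||A||_2 ≈ 8.194 (= sqrt(largest eigenvalue of A^T A))

||A||_2 = sigma_max(A) = sqrt(lambda_max(A^T A)). Form the symmetric matrix M = A^T A =
[[27, -6, 6],
 [-6, 54, 15],
 [6, 15, 50]].
Its characteristic polynomial (trace, sum of principal 2x2 minors, determinant of M give the coefficients) is
  p(λ) = det(λ I - M) = λ^3 - 131λ^2 + 5211λ - 62001.
No integer candidate from the rational root theorem (±divisors of 62001) is a root, so the roots are irrational. The cubic discriminant is Δ = 502634304 > 0, so there are three distinct real roots. p(22) = -115 and p(23) = 720 have opposite signs, so a root lies in (22, 23); Newton's method refines it to λ ≈ 22.1291. p(41) = 360 and p(42) = -135 have opposite signs, so a root lies in (41, 42); Newton's method refines it to λ ≈ 41.7298. p(67) = -160 and p(68) = 1035 have opposite signs, so a root lies in (67, 68); Newton's method refines it to λ ≈ 67.1411. Check (Vieta): the three roots sum to 131, matching tr M = 131.
So the eigenvalues of A^T A are ≈ 22.1291, 41.7298, 67.1411 (all ≥ 0, as they must be for A^T A). The largest is λ_max ≈ 67.1411, hence ||A||_2 = sqrt(λ_max) ≈ 8.194.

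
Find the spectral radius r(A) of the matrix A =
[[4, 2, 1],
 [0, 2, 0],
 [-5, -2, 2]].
r(A) = sqrt(13) ≈ 3.6056

The eigenvalues of A are the roots of its characteristic polynomial. With M = A (coefficients from the trace, the sum of principal 2x2 minors, and det A):
  p(λ) = det(λ I - M) = λ^3 - 8λ^2 + 25λ - 26.
By the rational root theorem any rational root is an integer divisor of 26. Testing λ = 2: p(2) = 8 - 32 + 50 - 26 = 0, so λ = 2 is a root. Dividing out (λ - 2) leaves p(λ) = (λ - 2)(λ^2 - 6λ + 13). For λ^2 - 6λ + 13 the discriminant is -16. It is negative, so the roots are the complex-conjugate pair λ = 3 ± (sqrt(16)/2) i ≈ 3 ± 2i. For a conjugate pair the product of the roots equals the constant term, so |λ|^2 = 13 and |λ| = sqrt(13) ≈ 3.6056.
Thus the eigenvalues (to 4 decimals) are 3 ± 2i (modulus 3.6056); 2 (modulus 2). The spectral radius is the largest modulus: r(A) = sqrt(13) ≈ 3.6056. (Cross-check: r(A) ≤ ||A||_2 ≈ 7.1049; equality holds whenever A is normal, though it can also hold for some non-normal A.)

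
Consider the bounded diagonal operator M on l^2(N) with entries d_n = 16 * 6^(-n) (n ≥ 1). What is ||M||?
||M|| = 8/3 (attained at n = 1)

For M diagonal, ||M|| = sup_n |d_n|. The sequence d_n = 16 * 6^(-n) is positive and strictly decreasing (ratio 6^(-1) < 1), so the supremum is d_1 = 16/6 = 8/3. Hence ||M|| = 8/3.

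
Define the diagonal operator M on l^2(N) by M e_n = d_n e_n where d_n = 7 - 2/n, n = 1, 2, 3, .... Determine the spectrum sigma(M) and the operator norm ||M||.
sigma(M) = {7 - 2/n : n ≥ 1} ∪ {7}; ||M|| = 7

A bounded diagonal operator on l^2 with diagonal entries d_n has spectrum equal to the closure of {d_n : n ≥ 1}: every d_n is an eigenvalue (with eigenvector e_n), so {d_n} ⊂ sigma(M); the spectrum is closed, so its closure is too; and for lambda not in the closure, (M - lambda I) has bounded inverse (the diagonal entries 1/(d_n - lambda) are bounded). For our sequence d_n = 7 - 2/n, n = 1, 2, 3, ...:
  - {d_n} = {7 - 2/n : n ≥ 1}; the only limit point is 7
  - closure = {7 - 2/n : n ≥ 1} ∪ {7}
For the norm: a diagonal operator has ||M|| = sup_n |d_n|. Here d_n = 7 - 2/n increases monotonically from d_1 = 5 toward 7, with all terms in [5, 7); so sup_n |d_n| = 7 (the supremum is the limit, not attained). So ||M|| = 7.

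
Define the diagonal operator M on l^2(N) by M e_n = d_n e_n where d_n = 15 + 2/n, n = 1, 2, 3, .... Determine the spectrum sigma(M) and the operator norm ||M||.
sigma(M) = {15 + 2/n : n ≥ 1} ∪ {15}; ||M|| = 17

A bounded diagonal operator on l^2 with diagonal entries d_n has spectrum equal to the closure of {d_n : n ≥ 1}: every d_n is an eigenvalue (with eigenvector e_n), so {d_n} ⊂ sigma(M); the spectrum is closed, so its closure is too; and for lambda not in the closure, (M - lambda I) has bounded inverse (the diagonal entries 1/(d_n - lambda) are bounded). For our sequence d_n = 15 + 2/n, n = 1, 2, 3, ...:
  - {d_n} = {15 + 2/n : n ≥ 1}; the only limit point is 15
  - closure = {15 + 2/n : n ≥ 1} ∪ {15}
For the norm: a diagonal operator has ||M|| = sup_n |d_n|. Here d_n = 15 + 2/n is positive and decreasing, so sup_n |d_n| = d_1 = 15 + 2 = 17. So ||M|| = 17.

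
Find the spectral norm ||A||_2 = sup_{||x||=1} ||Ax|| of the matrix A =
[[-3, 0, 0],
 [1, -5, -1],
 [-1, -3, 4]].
||A||_2 ≈ 6.0426 (= sqrt(largest eigenvalue of A^T A))

||A||_2 = sigma_max(A) = sqrt(lambda_max(A^T A)). Form the symmetric matrix M = A^T A =
[[11, -2, -5],
 [-2, 34, -7],
 [-5, -7, 17]].
Its characteristic polynomial (trace, sum of principal 2x2 minors, determinant of M give the coefficients) is
  p(λ) = det(λ I - M) = λ^3 - 62λ^2 + 1061λ - 4761.
No integer candidate from the rational root theorem (±divisors of 4761) is a root, so the roots are irrational. The cubic discriminant is Δ = 36366737 > 0, so there are three distinct real roots. p(7) = -29 and p(8) = 271 have opposite signs, so a root lies in (7, 8); Newton's method refines it to λ ≈ 7.0862. p(18) = 81 and p(19) = -125 have opposite signs, so a root lies in (18, 19); Newton's method refines it to λ ≈ 18.4009. p(36) = -261 and p(37) = 271 have opposite signs, so a root lies in (36, 37); Newton's method refines it to λ ≈ 36.5129. Check (Vieta): the three roots sum to 62, matching tr M = 62.
So the eigenvalues of A^T A are ≈ 7.0862, 18.4009, 36.5129 (all ≥ 0, as they must be for A^T A). The largest is λ_max ≈ 36.5129, hence ||A||_2 = sqrt(λ_max) ≈ 6.0426.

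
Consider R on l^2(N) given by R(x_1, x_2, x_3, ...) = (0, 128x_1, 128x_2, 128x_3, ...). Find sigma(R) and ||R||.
sigma(R) = closed disk {z in C : |z| ≤ 128}; ||R|| = 128

Note R = 128·U where U is the unit right shift (U x)_k = x_{k-1} (with x_0 := 0); so ||R|| = 128||U|| and sigma(R) = 128·sigma(U). ||R x||^2 = sum_{k≥1} |128x_k|^2 = 16384||x||^2, so ||R|| = 128 and sigma(R) ⊂ {|z| ≤ 128}. For any |lambda| < 128, the equation (R - lambda I) x = 0 forces x_1 = 0, then 128x_k = lambda x_{k+1} ⇒ x = 0, so R has no eigenvalues. But (R - lambda I) is not surjective for |lambda| < 128: solving (R - lambda I) x = e_1 would require x_n proportional to (lambda/128)^(-n), which is not in l^2. So every |lambda| < 128 lies in the residual spectrum. The boundary |lambda| = 128 is in the approximate point spectrum (the spectrum is closed). Hence sigma(R) is the closed disk of radius 128.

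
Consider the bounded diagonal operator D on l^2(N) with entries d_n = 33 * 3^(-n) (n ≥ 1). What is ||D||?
||D|| = 11 (attained at n = 1)

For D diagonal, ||D|| = sup_n |d_n|. The sequence d_n = 33 * 3^(-n) is positive and strictly decreasing (ratio 3^(-1) < 1), so the supremum is d_1 = 33/3 = 11. Hence ||D|| = 11.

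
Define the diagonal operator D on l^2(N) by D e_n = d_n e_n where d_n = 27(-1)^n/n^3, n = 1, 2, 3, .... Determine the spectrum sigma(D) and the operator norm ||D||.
sigma(D) = {27(-1)^n/n^3 : n ≥ 1} ∪ {0}; ||D|| = 27

A bounded diagonal operator on l^2 with diagonal entries d_n has spectrum equal to the closure of {d_n : n ≥ 1}: every d_n is an eigenvalue (with eigenvector e_n), so {d_n} ⊂ sigma(D); the spectrum is closed, so its closure is too; and for lambda not in the closure, (D - lambda I) has bounded inverse (the diagonal entries 1/(d_n - lambda) are bounded). For our sequence d_n = 27(-1)^n/n^3, n = 1, 2, 3, ...:
  - {d_n} = {27(-1)^n/n^3 : n ≥ 1}; the only limit point is 0
  - closure = {27(-1)^n/n^3 : n ≥ 1} ∪ {0}
For the norm: a diagonal operator has ||D|| = sup_n |d_n|. Here |d_n| = 27/n^3 is decreasing, so sup_n |d_n| = |d_1| = 27. So ||D|| = 27.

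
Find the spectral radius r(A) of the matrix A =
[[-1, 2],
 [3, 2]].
r(A) = (1 + sqrt(33))/2 ≈ 3.3723

The eigenvalues of A are the roots of its characteristic polynomial. With M = A (coefficients from the trace and determinant):
  p(λ) = det(λ I - M) = λ^2 - λ - 8.
For λ^2 - λ - 8 the discriminant is 33. It is nonnegative but not a perfect square, so the roots are real and irrational: λ = (1 ± sqrt(33))/2 ≈ 3.3723, -2.3723.
Thus the eigenvalues (to 4 decimals) are 3.3723 (modulus 3.3723); -2.3723 (modulus 2.3723). The spectral radius is the largest modulus: r(A) = (1 + sqrt(33))/2 ≈ 3.3723. (Cross-check: r(A) ≤ ||A||_2 ≈ 3.6226; equality holds whenever A is normal, though it can also hold for some non-normal A.)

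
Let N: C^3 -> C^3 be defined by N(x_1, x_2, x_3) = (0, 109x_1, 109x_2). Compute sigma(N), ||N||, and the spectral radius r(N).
sigma(N) = {0}; ||N|| = 109; r(N) = 0. (N is nilpotent with N^3 = 0.)

On C^3, N is a strictly lower-triangular matrix with 109 on the subdiagonal and zeros elsewhere, so its characteristic polynomial is lambda^3 and every eigenvalue is 0: sigma(N) = {0}. For the operator norm, N e_i = 109e_{i+1} for i = 1, ..., 2 and N e_3 = 0, so the singular values of N are 109 (with multiplicity 2) and 0; hence ||N|| = 109. The spectral radius r(N) = max|lambda| = 0. Note ||N|| > r(N) — characteristic of non-normal nilpotent operators. Indeed N^3 = 0.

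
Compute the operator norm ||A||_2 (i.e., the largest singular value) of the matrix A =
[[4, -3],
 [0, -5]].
||A||_2 = sqrt(40) ≈ 6.3246 (= sqrt(largest eigenvalue of A^T A))

||A||_2 = sigma_max(A) = sqrt(lambda_max(A^T A)). Form the symmetric matrix M = A^T A =
[[16, -12],
 [-12, 34]].
Its characteristic polynomial (trace, determinant of M give the coefficients) is
  p(λ) = det(λ I - M) = λ^2 - 50λ + 400.
For λ^2 - 50λ + 400 the discriminant is 900. It is a perfect square (30^2), so the roots are rational: λ = (50 ± 30)/2 = 40, 10.
So the eigenvalues of A^T A are ≈ 10, 40 (all ≥ 0, as they must be for A^T A). The largest is λ_max = 40, hence ||A||_2 = sqrt(λ_max) = sqrt(40) ≈ 6.3246.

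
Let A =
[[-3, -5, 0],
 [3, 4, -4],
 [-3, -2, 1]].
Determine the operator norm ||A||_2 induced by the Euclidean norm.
||A||_2 ≈ 8.8905 (= sqrt(largest eigenvalue of A^T A))

||A||_2 = sigma_max(A) = sqrt(lambda_max(A^T A)). Form the symmetric matrix M = A^T A =
[[27, 33, -15],
 [33, 45, -18],
 [-15, -18, 17]].
Its characteristic polynomial (trace, sum of principal 2x2 minors, determinant of M give the coefficients) is
  p(λ) = det(λ I - M) = λ^3 - 89λ^2 + 801λ - 1089.
No integer candidate from the rational root theorem (±divisors of 1089) is a root, so the roots are irrational. The cubic discriminant is Δ = 1320974064 > 0, so there are three distinct real roots. p(1) = -376 and p(2) = 165 have opposite signs, so a root lies in (1, 2); Newton's method refines it to λ ≈ 1.66. p(8) = 135 and p(9) = -360 have opposite signs, so a root lies in (8, 9); Newton's method refines it to λ ≈ 8.2997. p(79) = -220 and p(80) = 5391 have opposite signs, so a root lies in (79, 80); Newton's method refines it to λ ≈ 79.0402. Check (Vieta): the three roots sum to 89, matching tr M = 89.
So the eigenvalues of A^T A are ≈ 1.66, 8.2997, 79.0402 (all ≥ 0, as they must be for A^T A). The largest is λ_max ≈ 79.0402, hence ||A||_2 = sqrt(λ_max) ≈ 8.8905.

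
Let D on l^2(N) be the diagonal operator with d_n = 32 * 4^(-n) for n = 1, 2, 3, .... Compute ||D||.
||D|| = 8 (attained at n = 1)

For D diagonal, ||D|| = sup_n |d_n|. The sequence d_n = 32 * 4^(-n) is positive and strictly decreasing (ratio 4^(-1) < 1), so the supremum is d_1 = 32/4 = 8. Hence ||D|| = 8.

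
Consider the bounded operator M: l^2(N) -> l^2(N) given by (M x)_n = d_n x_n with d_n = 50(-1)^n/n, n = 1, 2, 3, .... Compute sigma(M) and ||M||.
sigma(M) = {50(-1)^n/n : n ≥ 1} ∪ {0}; ||M|| = 50

A bounded diagonal operator on l^2 with diagonal entries d_n has spectrum equal to the closure of {d_n : n ≥ 1}: every d_n is an eigenvalue (with eigenvector e_n), so {d_n} ⊂ sigma(M); the spectrum is closed, so its closure is too; and for lambda not in the closure, (M - lambda I) has bounded inverse (the diagonal entries 1/(d_n - lambda) are bounded). For our sequence d_n = 50(-1)^n/n, n = 1, 2, 3, ...:
  - {d_n} = {50(-1)^n/n : n ≥ 1}; the only limit point is 0
  - closure = {50(-1)^n/n : n ≥ 1} ∪ {0}
For the norm: a diagonal operator has ||M|| = sup_n |d_n|. Here |d_n| = 50/n is decreasing, so sup_n |d_n| = |d_1| = 50. So ||M|| = 50.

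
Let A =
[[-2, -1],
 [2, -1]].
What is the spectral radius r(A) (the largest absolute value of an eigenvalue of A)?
r(A) = 2

The eigenvalues of A are the roots of its characteristic polynomial. With M = A (coefficients from the trace and determinant):
  p(λ) = det(λ I - M) = λ^2 + 3λ + 4.
For λ^2 + 3λ + 4 the discriminant is -7. It is negative, so the roots are the complex-conjugate pair λ = -3/2 ± (sqrt(7)/2) i ≈ -1.5 ± 1.3229i. For a conjugate pair the product of the roots equals the constant term, so |λ|^2 = 4 and |λ| = sqrt(4) = 2.
Thus the eigenvalues (to 4 decimals) are -1.5 ± 1.3229i (modulus 2). The spectral radius is the largest modulus: r(A) = 2. (Cross-check: r(A) ≤ ||A||_2 ≈ 2.8284; equality holds whenever A is normal, though it can also hold for some non-normal A.)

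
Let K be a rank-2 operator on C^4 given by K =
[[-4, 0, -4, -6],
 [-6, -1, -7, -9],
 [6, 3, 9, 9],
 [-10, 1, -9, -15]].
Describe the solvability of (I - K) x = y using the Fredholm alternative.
(I - K) is invertible (det(I - K) = -14 ≠ 0), so for every y in C^4 the equation (I - K) x = y has a unique solution.

K has rank 2 and factors as K = U V^T = u1 v1^T + u2 v2^T with u1 = (-1, -1, 0, -3), v1 = (2, -1, 1, 3), u2 = (1, 2, -3, 2), v2 = (-2, -1, -3, -3) (multiplying out reproduces the displayed K). The nonzero eigenvalues of U V^T coincide with those of the 2 x 2 matrix G = V^T U = [[v1·u1, v1·u2], [v2·u1, v2·u2]] = [[-10, 3], [12, -1]], and by the Sylvester determinant identity det(I_4 - U V^T) = det(I_2 - V^T U) = det([[11, -3], [-12, 2]]) = (11)(2) - (-3)(-12) = -14. (Direct check: I - K =
[[5, 0, 4, 6],
 [6, 2, 7, 9],
 [-6, -3, -8, -9],
 [10, -1, 9, 16]]
has determinant -14.) The finite-dimensional Fredholm alternative says: either (I - K) is invertible, or ker(I - K) ≠ {0} and then range(I - K) = ker((I - K)^*)^⊥, with dim ker(I - K) = dim ker((I - K)^*). Since det(I - K) ≠ 0, 1 is not an eigenvalue of K and ker(I - K) = {0}, so we are in the first case: for every y there is a unique x = (I - K)^(-1) y. (Explicitly, by the Woodbury identity, (I - U V^T)^(-1) = I + U (I_2 - G)^(-1) V^T.)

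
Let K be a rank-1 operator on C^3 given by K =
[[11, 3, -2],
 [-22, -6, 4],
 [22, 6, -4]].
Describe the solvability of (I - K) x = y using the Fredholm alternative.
(I - K) is singular (det(I - K) = 0, i.e. 1 ∈ sigma(K)). (I - K) x = y is solvable iff y ⊥ ker((I - K)^*) = span{(11, 3, -2)}, i.e. iff 11y_1 + 3y_2 - 2y_3 = 0. When solvable, the solutions are x = y + c·(1, -2, 2), c arbitrary (ker(I - K) = span{(1, -2, 2)}, dimension 1).

K has rank 1, so it is an outer product K = u v^T: every row of K is a multiple of one row vector. Reading off the entries, u = (1, -2, 2) and v = (11, 3, -2) (row i of K equals u_i·v^T). A rank-one matrix u v^T satisfies K u = u (v·u) and kills the (2)-dimensional subspace v^⊥, so its characteristic polynomial is lambda^2 (lambda - v·u) with v·u = tr K = 1. Hence the eigenvalues of I - K are 1 (multiplicity 2) and 1 - (1) = 0, so det(I - K) = 0. (Direct check: I - K =
[[-10, -3, 2],
 [22, 7, -4],
 [-22, -6, 5]]
has determinant 0.) So 1 is an eigenvalue of K and (I - K) is not invertible. The finite-dimensional Fredholm alternative says: either (I - K) is invertible, or ker(I - K) ≠ {0} and then range(I - K) = ker((I - K)^*)^⊥, with dim ker(I - K) = dim ker((I - K)^*). We are in the second case, so we need both kernels. Kernel of I - K: (I - K) u = u - u (v·u) = u - u = 0, so ker(I - K) = span{u} = span{(1, -2, 2)} (it is exactly 1-dimensional because rank(I - K) = 2). Kernel of the adjoint: K is real, so (I - K)^* = I - K^T = I - v u^T, and (I - v u^T) v = v - v (u·v) = 0; hence ker((I - K)^*) = span{v} = span{(11, 3, -2)}. Therefore (I - K) x = y is solvable iff <y, v> = 0, i.e. iff 11y_1 + 3y_2 - 2y_3 = 0. When this holds, K y = u (v·y) = 0, so (I - K) y = y and x = y is a particular solution; the full solution set is the line x = y + c·u = y + c·(1, -2, 2), c ∈ C.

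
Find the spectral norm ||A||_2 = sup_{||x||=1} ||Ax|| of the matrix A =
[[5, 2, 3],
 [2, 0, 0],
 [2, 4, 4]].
||A||_2 ≈ 8.2802 (= sqrt(largest eigenvalue of A^T A))

||A||_2 = sigma_max(A) = sqrt(lambda_max(A^T A)). Form the symmetric matrix M = A^T A =
[[33, 18, 23],
 [18, 20, 22],
 [23, 22, 25]].
Its characteristic polynomial (trace, sum of principal 2x2 minors, determinant of M give the coefficients) is
  p(λ) = det(λ I - M) = λ^3 - 78λ^2 + 648λ - 64.
No integer candidate from the rational root theorem (±divisors of 64) is a root, so the roots are irrational. The cubic discriminant is Δ = 1402935552 > 0, so there are three distinct real roots. p(0) = -64 and p(1) = 507 have opposite signs, so a root lies in (0, 1); Newton's method refines it to λ ≈ 0.1. p(9) = 179 and p(10) = -384 have opposite signs, so a root lies in (9, 10); Newton's method refines it to λ ≈ 9.3377. p(68) = -2240 and p(69) = 1799 have opposite signs, so a root lies in (68, 69); Newton's method refines it to λ ≈ 68.5624. Check (Vieta): the three roots sum to 78, matching tr M = 78.
So the eigenvalues of A^T A are ≈ 0.1, 9.3377, 68.5624 (all ≥ 0, as they must be for A^T A). The largest is λ_max ≈ 68.5624, hence ||A||_2 = sqrt(λ_max) ≈ 8.2802.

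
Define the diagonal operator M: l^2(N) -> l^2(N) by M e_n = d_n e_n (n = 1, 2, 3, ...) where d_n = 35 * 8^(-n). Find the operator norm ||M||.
||M|| = 35/8 (attained at n = 1)

For M diagonal, ||M|| = sup_n |d_n|. The sequence d_n = 35 * 8^(-n) is positive and strictly decreasing (ratio 8^(-1) < 1), so the supremum is d_1 = 35/8. Hence ||M|| = 35/8.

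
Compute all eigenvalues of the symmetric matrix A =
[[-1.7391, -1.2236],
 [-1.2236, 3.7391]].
sigma(A) ≈ {-2, 4}

A is real symmetric, so its spectrum consists of real eigenvalues. Expanding the characteristic polynomial of the displayed matrix gives
  det(λ I - A) = p(λ) = λ^2 + (-2)λ + (-8).
Solving p(λ) = 0 yields eigenvalues ≈ -2, 4. (A is shown rounded to 4 decimals, so these recover the underlying integer eigenvalues to within that precision.)
Verification: the trace of A = 2 equals the sum of eigenvalues 2, and det(A) ≈ -7.9999 matches the eigenvalue product -8.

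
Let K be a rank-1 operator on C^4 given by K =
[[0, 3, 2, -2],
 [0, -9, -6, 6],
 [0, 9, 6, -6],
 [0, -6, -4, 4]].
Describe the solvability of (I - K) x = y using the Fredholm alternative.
(I - K) is singular (det(I - K) = 0, i.e. 1 ∈ sigma(K)). (I - K) x = y is solvable iff y ⊥ ker((I - K)^*) = span{(0, 3, 2, -2)}, i.e. iff 3y_2 + 2y_3 - 2y_4 = 0. When solvable, the solutions are x = y + c·(1, -3, 3, -2), c arbitrary (ker(I - K) = span{(1, -3, 3, -2)}, dimension 1).

K has rank 1, so it is an outer product K = u v^T: every row of K is a multiple of one row vector. Reading off the entries, u = (1, -3, 3, -2) and v = (0, 3, 2, -2) (row i of K equals u_i·v^T). A rank-one matrix u v^T satisfies K u = u (v·u) and kills the (3)-dimensional subspace v^⊥, so its characteristic polynomial is lambda^3 (lambda - v·u) with v·u = tr K = 1. Hence the eigenvalues of I - K are 1 (multiplicity 3) and 1 - (1) = 0, so det(I - K) = 0. (Direct check: I - K =
[[1, -3, -2, 2],
 [0, 10, 6, -6],
 [0, -9, -5, 6],
 [0, 6, 4, -3]]
has determinant 0.) So 1 is an eigenvalue of K and (I - K) is not invertible. The finite-dimensional Fredholm alternative says: either (I - K) is invertible, or ker(I - K) ≠ {0} and then range(I - K) = ker((I - K)^*)^⊥, with dim ker(I - K) = dim ker((I - K)^*). We are in the second case, so we need both kernels. Kernel of I - K: (I - K) u = u - u (v·u) = u - u = 0, so ker(I - K) = span{u} = span{(1, -3, 3, -2)} (it is exactly 1-dimensional because rank(I - K) = 3). Kernel of the adjoint: K is real, so (I - K)^* = I - K^T = I - v u^T, and (I - v u^T) v = v - v (u·v) = 0; hence ker((I - K)^*) = span{v} = span{(0, 3, 2, -2)}. Therefore (I - K) x = y is solvable iff <y, v> = 0, i.e. iff 3y_2 + 2y_3 - 2y_4 = 0. When this holds, K y = u (v·y) = 0, so (I - K) y = y and x = y is a particular solution; the full solution set is the line x = y + c·u = y + c·(1, -3, 3, -2), c ∈ C.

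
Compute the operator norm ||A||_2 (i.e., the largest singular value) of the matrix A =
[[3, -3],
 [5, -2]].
||A||_2 = sqrt((47 + sqrt(1885))/2) ≈ 6.7237 (= sqrt(largest eigenvalue of A^T A))

||A||_2 = sigma_max(A) = sqrt(lambda_max(A^T A)). Form the symmetric matrix M = A^T A =
[[34, -19],
 [-19, 13]].
Its characteristic polynomial (trace, determinant of M give the coefficients) is
  p(λ) = det(λ I - M) = λ^2 - 47λ + 81.
For λ^2 - 47λ + 81 the discriminant is 1885. It is nonnegative but not a perfect square, so the roots are real and irrational: λ = (47 ± sqrt(1885))/2 ≈ 45.2083, 1.7917.
So the eigenvalues of A^T A are ≈ 1.7917, 45.2083 (all ≥ 0, as they must be for A^T A). The largest is λ_max = (47 + sqrt(1885))/2 ≈ 45.2083, hence ||A||_2 = sqrt(λ_max) = sqrt((47 + sqrt(1885))/2) ≈ 6.7237.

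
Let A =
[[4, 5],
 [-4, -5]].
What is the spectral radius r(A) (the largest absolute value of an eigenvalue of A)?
r(A) = 1

The eigenvalues of A are the roots of its characteristic polynomial. With M = A (coefficients from the trace and determinant):
  p(λ) = det(λ I - M) = λ^2 + λ.
For λ^2 + λ the discriminant is 1. It is a perfect square (1^2), so the roots are rational: λ = (-1 ± 1)/2 = 0, -1.
Thus the eigenvalues (to 4 decimals) are 0 (modulus 0); -1 (modulus 1). The spectral radius is the largest modulus: r(A) = 1. (Cross-check: r(A) ≤ ||A||_2 ≈ 9.0554; equality holds whenever A is normal, though it can also hold for some non-normal A.)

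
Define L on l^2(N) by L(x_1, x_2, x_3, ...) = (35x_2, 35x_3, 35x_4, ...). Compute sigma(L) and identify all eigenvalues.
sigma(L) = closed disk {z in C : |z| ≤ 35}; sigma_p(L) = open disk {z in C : |z| < 35}

Note L = 35·V where V is the unit left shift (V x)_k = x_{k+1}; so sigma(L) = 35·sigma(V) and ||L|| = 35||V||. ||L x||^2 = 1225sum_{k≥2} |x_k|^2 ≤ 1225||x||^2, with equality on {x : x_1 = 0}, so ||L|| = 35. For any lambda with |lambda| < 35, set r = lambda/35 (|r| < 1); the vector x = (1, r, r^2, ...) is in l^2 and satisfies L x = 35(r, r^2, ...) = lambda x, so lambda is an eigenvalue. On the boundary |lambda| = 35 the geometric series diverges, so no l^2 eigenvector exists, but these lambda lie in the approximate point spectrum. Hence sigma(L) is the closed disk of radius 35 and sigma_p(L) is the open disk.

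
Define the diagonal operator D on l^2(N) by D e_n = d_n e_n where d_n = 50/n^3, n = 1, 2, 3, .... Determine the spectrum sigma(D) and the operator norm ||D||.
sigma(D) = {50/n^3 : n ≥ 1} ∪ {0}; ||D|| = 50

A bounded diagonal operator on l^2 with diagonal entries d_n has spectrum equal to the closure of {d_n : n ≥ 1}: every d_n is an eigenvalue (with eigenvector e_n), so {d_n} ⊂ sigma(D); the spectrum is closed, so its closure is too; and for lambda not in the closure, (D - lambda I) has bounded inverse (the diagonal entries 1/(d_n - lambda) are bounded). For our sequence d_n = 50/n^3, n = 1, 2, 3, ...:
  - {d_n} = {50/n^3 : n ≥ 1}; the only limit point is 0
  - closure = {50/n^3 : n ≥ 1} ∪ {0}
For the norm: a diagonal operator has ||D|| = sup_n |d_n|. Here d_n = 50/n^3 is positive and decreasing, so sup_n |d_n| = d_1 = 50. So ||D|| = 50.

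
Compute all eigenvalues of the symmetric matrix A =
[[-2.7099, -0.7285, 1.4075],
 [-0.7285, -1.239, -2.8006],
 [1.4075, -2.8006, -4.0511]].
sigma(A) ≈ {-6, -3, 1}

A is real symmetric, so its spectrum consists of real eigenvalues. Expanding the characteristic polynomial of the displayed matrix gives
  det(λ I - A) = p(λ) = λ^3 + (8)λ^2 + (9)λ + (-18).
Solving p(λ) = 0 yields eigenvalues ≈ -6, -3, 1. (A is shown rounded to 4 decimals, so these recover the underlying integer eigenvalues to within that precision.)
Verification: the trace of A = -8 equals the sum of eigenvalues -8, and det(A) ≈ 18.0007 matches the eigenvalue product 18.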